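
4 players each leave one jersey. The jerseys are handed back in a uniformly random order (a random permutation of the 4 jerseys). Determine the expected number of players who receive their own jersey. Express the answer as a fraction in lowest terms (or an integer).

Let Xᵢ = 1 if person i gets their own jersey. For each i, P(Xᵢ=1) = 1/4.
By linearity of expectation, E[X₁+…+X_4] = 4·(1/4) = 1.

1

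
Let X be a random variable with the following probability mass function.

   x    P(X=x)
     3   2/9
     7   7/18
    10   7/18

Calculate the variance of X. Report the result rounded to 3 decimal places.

E[X] = (2/9)·3 + (7/18)·7 + (7/18)·10 = 131/18
E[X²] = (2/9)·9 + (7/18)·49 + (7/18)·100 = 1079/18
Var(X) = 1079/18 − (131/18)² = 2261/324 ≈ 6.978

6.978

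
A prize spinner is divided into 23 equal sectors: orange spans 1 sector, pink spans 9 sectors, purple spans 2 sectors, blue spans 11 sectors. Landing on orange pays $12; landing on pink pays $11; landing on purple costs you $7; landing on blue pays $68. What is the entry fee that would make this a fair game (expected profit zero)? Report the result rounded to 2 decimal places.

$36.74

E[payout] = (1/23)·12 + (9/23)·11 + (2/23)·(-7) + (11/23)·68 = 845/23
Fair fee = E[payout] = 845/23 ≈ $36.74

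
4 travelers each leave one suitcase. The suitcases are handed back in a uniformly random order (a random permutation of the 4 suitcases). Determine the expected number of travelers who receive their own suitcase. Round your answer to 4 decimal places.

1.0000

Let Xᵢ = 1 if person i gets their own suitcase. For each i, P(Xᵢ=1) = 1/4.
By linearity of expectation, E[X₁+…+X_4] = 4·(1/4) = 1.
≈ 1.0000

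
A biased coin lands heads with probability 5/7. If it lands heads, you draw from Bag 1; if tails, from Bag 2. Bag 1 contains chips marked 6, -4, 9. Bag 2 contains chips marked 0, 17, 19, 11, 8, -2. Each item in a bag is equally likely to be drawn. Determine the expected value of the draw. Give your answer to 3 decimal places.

5.143

E[X | Bag 1] = (6 − 4 + 9)/3 = 11/3
E[X | Bag 2] = (0 + 17 + 19 + 11 + 8 − 2)/6 = 53/6
E[X] = (5/7)·11/3 + (2/7)·53/6 = 36/7 ≈ 5.143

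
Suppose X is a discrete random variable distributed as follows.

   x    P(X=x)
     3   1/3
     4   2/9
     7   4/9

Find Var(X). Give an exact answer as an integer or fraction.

10/3

E[X] = (1/3)·3 + (2/9)·4 + (4/9)·7 = 5
E[X²] = (1/3)·9 + (2/9)·16 + (4/9)·49 = 85/3
Var(X) = 85/3 − (5)² = 10/3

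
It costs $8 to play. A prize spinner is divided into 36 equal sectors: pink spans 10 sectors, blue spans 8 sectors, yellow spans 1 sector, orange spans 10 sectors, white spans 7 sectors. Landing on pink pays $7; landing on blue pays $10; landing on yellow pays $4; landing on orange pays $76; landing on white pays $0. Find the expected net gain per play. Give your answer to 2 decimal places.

$17.39

E[payout] = (10/36)·7 + (8/36)·10 + (1/36)·4 + (10/36)·76 + (7/36)·0 = 457/18
Expected profit = 457/18 − 8 = 313/18 ≈ $17.39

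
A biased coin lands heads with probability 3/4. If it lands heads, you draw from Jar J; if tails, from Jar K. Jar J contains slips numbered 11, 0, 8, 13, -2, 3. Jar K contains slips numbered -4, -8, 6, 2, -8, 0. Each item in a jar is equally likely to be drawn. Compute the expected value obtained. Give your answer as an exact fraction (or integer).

E[X | Jar J] = (11 + 0 + 8 + 13 − 2 + 3)/6 = 11/2
E[X | Jar K] = (-4 − 8 + 6 + 2 − 8 + 0)/6 = -2
E[X] = (3/4)·11/2 + (1/4)·(-2) = 29/8

29/8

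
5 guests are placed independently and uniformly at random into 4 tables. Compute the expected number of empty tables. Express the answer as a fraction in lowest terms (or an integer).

243/256

Let Xⱼ=1 if table j is empty. P(Xⱼ=1) = ((4-1)/4)^5 = 243/1024.
By linearity, E[#empty] = 4·243/1024 = 243/256.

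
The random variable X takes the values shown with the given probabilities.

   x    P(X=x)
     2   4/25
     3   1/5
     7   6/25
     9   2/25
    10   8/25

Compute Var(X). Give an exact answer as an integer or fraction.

E[X] = (4/25)·2 + (1/5)·3 + (6/25)·7 + (2/25)·9 + (8/25)·10 = 163/25
E[X²] = (4/25)·4 + (1/5)·9 + (6/25)·49 + (2/25)·81 + (8/25)·100 = 1317/25
Var(X) = 1317/25 − (163/25)² = 6356/625

6356/625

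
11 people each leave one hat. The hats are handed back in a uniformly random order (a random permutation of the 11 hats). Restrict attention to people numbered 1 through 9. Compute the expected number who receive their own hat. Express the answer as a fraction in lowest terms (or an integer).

Let Xᵢ = 1 if person i gets their own hat. For each i, P(Xᵢ=1) = 1/11.
By linearity of expectation, E[X₁+…+X_9] = 9·(1/11) = 9/11.

9/11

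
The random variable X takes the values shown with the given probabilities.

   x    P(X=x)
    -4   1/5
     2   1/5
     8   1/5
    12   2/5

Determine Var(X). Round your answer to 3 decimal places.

E[X] = (1/5)·(-4) + (1/5)·2 + (1/5)·8 + (2/5)·12 = 6
E[X²] = (1/5)·16 + (1/5)·4 + (1/5)·64 + (2/5)·144 = 372/5
Var(X) = 372/5 − (6)² = 192/5 ≈ 38.400

38.400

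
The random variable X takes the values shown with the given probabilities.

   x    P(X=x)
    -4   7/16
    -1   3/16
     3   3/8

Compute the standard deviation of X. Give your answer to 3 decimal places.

E[X] = -13/16, E[X²] = 169/16
Var(X) = E[X²] − (E[X])² = 169/16 − 169/256 = 2535/256
SD(X) = √(2535/256) ≈ 3.147

3.147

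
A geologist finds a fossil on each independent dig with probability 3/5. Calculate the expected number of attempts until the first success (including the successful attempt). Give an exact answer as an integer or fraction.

5/3

For a geometric distribution, E[trials] = 1/p = 1/(3/5) = 5/3.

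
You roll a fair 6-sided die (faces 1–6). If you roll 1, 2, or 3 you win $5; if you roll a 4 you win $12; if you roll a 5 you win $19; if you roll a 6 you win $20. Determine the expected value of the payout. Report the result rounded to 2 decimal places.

E[payout] = (1/2)·5 + (1/6)·12 + (1/6)·19 + (1/6)·20 = 11
≈ $11.00

$11.00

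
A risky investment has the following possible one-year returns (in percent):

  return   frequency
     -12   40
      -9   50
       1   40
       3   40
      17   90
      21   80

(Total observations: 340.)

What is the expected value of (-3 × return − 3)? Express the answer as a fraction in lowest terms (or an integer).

Total = 340, so P(return=-12) = 40/340, etc.
E[-3x-3] = (2/17)·33 + (5/34)·24 + (2/17)·(-6) + (2/17)·(-12) + (9/34)·(-54) + (4/17)·(-66)
     = -417/17

-417/17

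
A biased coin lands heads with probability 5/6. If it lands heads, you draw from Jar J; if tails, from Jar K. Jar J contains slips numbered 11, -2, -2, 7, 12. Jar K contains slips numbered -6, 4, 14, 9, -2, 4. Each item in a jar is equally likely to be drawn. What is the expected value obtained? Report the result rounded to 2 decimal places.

E[X | Jar J] = (11 − 2 − 2 + 7 + 12)/5 = 26/5
E[X | Jar K] = (-6 + 4 + 14 + 9 − 2 + 4)/6 = 23/6
E[X] = (5/6)·26/5 + (1/6)·23/6 = 179/36 ≈ 4.97

4.97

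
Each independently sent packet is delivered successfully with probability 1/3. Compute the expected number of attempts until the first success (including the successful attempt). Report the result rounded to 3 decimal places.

3.000

For a geometric distribution, E[trials] = 1/p = 1/(1/3) = 3.
≈ 3.000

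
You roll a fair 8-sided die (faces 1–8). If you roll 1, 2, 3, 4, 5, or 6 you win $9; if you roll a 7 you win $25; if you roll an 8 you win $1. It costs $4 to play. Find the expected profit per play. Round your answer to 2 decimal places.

$6.00

E[payout] = (1/8)·1 + (3/4)·9 + (1/8)·25 = 10
Expected profit = 10 − 4 = 6 ≈ $6.00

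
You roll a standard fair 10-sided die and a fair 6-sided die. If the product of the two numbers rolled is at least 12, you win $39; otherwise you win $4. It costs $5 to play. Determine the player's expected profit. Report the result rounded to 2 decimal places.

$20.58

E[payout] = (23/60)·4 + (37/60)·39 = 307/12
Expected profit = 307/12 − 5 = 247/12 ≈ $20.58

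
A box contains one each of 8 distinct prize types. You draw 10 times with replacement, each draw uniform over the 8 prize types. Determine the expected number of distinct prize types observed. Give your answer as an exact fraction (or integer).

791266575/134217728

Let Xⱼ=1 if type j appears at least once. P(Xⱼ=1) = 1 − ((8−1)/8)^10 = 791266575/1073741824.
E[#distinct] = 8·791266575/1073741824 = 791266575/134217728.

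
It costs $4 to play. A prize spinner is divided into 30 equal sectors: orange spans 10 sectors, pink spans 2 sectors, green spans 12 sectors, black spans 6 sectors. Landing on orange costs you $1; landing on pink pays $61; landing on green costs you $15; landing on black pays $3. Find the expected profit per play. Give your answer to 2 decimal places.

E[payout] = (10/30)·(-1) + (2/30)·61 + (12/30)·(-15) + (6/30)·3 = -5/3
Expected profit = -5/3 − 4 = -17/3 ≈ -$5.67

-$5.67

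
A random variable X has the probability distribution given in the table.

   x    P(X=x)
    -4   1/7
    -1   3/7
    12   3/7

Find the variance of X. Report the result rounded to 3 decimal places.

E[X] = (1/7)·(-4) + (3/7)·(-1) + (3/7)·12 = 29/7
E[X²] = (1/7)·16 + (3/7)·1 + (3/7)·144 = 451/7
Var(X) = 451/7 − (29/7)² = 2316/49 ≈ 47.265

47.265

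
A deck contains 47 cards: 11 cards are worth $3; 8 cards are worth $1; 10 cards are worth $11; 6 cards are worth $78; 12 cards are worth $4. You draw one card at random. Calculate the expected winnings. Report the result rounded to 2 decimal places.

$14.19

E[payout] = (11/47)·3 + (8/47)·1 + (10/47)·11 + (6/47)·78 + (12/47)·4 = 667/47
≈ $14.19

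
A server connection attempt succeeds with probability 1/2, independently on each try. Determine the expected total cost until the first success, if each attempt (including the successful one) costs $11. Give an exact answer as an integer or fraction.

E[#attempts] = 1/p = 2; E[cost] = 11·2 = 22.

$22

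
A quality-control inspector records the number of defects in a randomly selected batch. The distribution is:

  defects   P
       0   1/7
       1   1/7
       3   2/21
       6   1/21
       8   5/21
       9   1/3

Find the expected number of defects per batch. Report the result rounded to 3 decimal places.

5.619

E[X] = (1/7)·0 + (1/7)·1 + (2/21)·3 + (1/21)·6 + (5/21)·8 + (1/3)·9
     = 118/21 ≈ 5.619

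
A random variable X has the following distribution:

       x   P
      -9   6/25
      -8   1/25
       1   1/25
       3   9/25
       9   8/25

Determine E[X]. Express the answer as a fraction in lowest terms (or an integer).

38/25

E[X] = (6/25)·(-9) + (1/25)·(-8) + (1/25)·1 + (9/25)·3 + (8/25)·9
     = 38/25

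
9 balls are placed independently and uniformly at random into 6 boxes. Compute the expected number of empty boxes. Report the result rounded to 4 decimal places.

1.1628

Let Xⱼ=1 if box j is empty. P(Xⱼ=1) = ((6-1)/6)^9 = 1953125/10077696.
By linearity, E[#empty] = 6·1953125/10077696 = 1953125/1679616.
≈ 1.1628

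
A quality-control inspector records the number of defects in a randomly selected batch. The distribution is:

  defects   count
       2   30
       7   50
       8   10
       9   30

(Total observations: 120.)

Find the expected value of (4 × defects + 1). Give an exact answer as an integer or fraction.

79/3

Total = 120, so P(defects=2) = 30/120, etc.
E[4x+1] = (1/4)·9 + (5/12)·29 + (1/12)·33 + (1/4)·37
     = 79/3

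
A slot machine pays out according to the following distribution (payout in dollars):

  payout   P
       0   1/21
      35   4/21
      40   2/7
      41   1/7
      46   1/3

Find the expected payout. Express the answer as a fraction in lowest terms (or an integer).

E[X] = (1/21)·0 + (4/21)·35 + (2/7)·40 + (1/7)·41 + (1/3)·46
     = 275/7

275/7 dollars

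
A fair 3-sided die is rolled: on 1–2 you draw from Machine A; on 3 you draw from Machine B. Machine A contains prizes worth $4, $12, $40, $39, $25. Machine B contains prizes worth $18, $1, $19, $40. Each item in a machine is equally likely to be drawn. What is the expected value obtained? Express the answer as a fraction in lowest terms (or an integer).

E[X | Machine A] = (4 + 12 + 40 + 39 + 25)/5 = 24
E[X | Machine B] = (18 + 1 + 19 + 40)/4 = 39/2
E[X] = (2/3)·24 + (1/3)·39/2 = 45/2

45/2 dollars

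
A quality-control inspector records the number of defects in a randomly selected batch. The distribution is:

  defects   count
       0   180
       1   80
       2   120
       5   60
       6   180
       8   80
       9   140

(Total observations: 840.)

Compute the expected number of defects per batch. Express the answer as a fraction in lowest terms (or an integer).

30/7

Total = 840, so P(defects=0) = 180/840, etc.
E[X] = (3/14)·0 + (2/21)·1 + (1/7)·2 + (1/14)·5 + (3/14)·6 + (2/21)·8 + (1/6)·9
     = 30/7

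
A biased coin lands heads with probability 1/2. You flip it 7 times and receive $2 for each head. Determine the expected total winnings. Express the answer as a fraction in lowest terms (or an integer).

$7

E[#heads] = 7·1/2 = 7/2 (linearity over flips).
E[winnings] = 2·7/2 = 7.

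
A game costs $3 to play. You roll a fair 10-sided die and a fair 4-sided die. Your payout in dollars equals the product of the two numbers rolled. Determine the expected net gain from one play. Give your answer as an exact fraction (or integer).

Distribution of the product of the two numbers rolled: 1 w.p. 1/40, 2 w.p. 1/20, 3 w.p. 1/20, 4 w.p. 3/40, 5 w.p. 1/40, 6 w.p. 3/40, …
E[payout] = (1/40)·1 + (1/20)·2 + (1/20)·3 + (3/40)·4 + (1/40)·5 + (3/40)·6 + (1/40)·7 + (3/40)·8 + (1/20)·9 + (1/20)·10 + (3/40)·12 + (1/40)·14 + (1/40)·15 + (1/20)·16 + (1/20)·18 + (1/20)·20 + (1/40)·21 + (1/20)·24 + (1/40)·27 + (1/40)·28 + (1/40)·30 + (1/40)·32 + (1/40)·36 + (1/40)·40 = 55/4
Expected profit = 55/4 − 3 = 43/4

43/4 dollars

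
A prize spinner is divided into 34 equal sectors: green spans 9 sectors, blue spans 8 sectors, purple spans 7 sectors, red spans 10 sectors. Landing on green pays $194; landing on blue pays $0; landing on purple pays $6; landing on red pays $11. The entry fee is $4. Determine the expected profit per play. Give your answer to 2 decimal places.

$51.82

E[payout] = (9/34)·194 + (8/34)·0 + (7/34)·6 + (10/34)·11 = 949/17
Expected profit = 949/17 − 4 = 881/17 ≈ $51.82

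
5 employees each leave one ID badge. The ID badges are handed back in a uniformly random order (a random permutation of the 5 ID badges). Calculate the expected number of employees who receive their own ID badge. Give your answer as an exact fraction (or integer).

1

Let Xᵢ = 1 if person i gets their own ID badge. For each i, P(Xᵢ=1) = 1/5.
By linearity of expectation, E[X₁+…+X_5] = 5·(1/5) = 1.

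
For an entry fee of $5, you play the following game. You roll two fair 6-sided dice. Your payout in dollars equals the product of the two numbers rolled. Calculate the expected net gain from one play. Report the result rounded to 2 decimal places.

$7.25

Distribution of the product of the two numbers rolled: 1 w.p. 1/36, 2 w.p. 1/18, 3 w.p. 1/18, 4 w.p. 1/12, 5 w.p. 1/18, 6 w.p. 1/9, …
E[payout] = (1/36)·1 + (1/18)·2 + (1/18)·3 + (1/12)·4 + (1/18)·5 + (1/9)·6 + (1/18)·8 + (1/36)·9 + (1/18)·10 + (1/9)·12 + (1/18)·15 + (1/36)·16 + (1/18)·18 + (1/18)·20 + (1/18)·24 + (1/36)·25 + (1/18)·30 + (1/36)·36 = 49/4
Expected profit = 49/4 − 5 = 29/4 ≈ $7.25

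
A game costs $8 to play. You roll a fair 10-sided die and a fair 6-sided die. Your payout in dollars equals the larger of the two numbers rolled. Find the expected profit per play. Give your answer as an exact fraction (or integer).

Distribution of the larger of the two numbers rolled: 1 w.p. 1/60, 2 w.p. 1/20, 3 w.p. 1/12, 4 w.p. 7/60, 5 w.p. 3/20, 6 w.p. 11/60, …
E[payout] = (1/60)·1 + (1/20)·2 + (1/12)·3 + (7/60)·4 + (3/20)·5 + (11/60)·6 + (1/10)·7 + (1/10)·8 + (1/10)·9 + (1/10)·10 = 73/12
Expected profit = 73/12 − 8 = -23/12

-23/12 dollars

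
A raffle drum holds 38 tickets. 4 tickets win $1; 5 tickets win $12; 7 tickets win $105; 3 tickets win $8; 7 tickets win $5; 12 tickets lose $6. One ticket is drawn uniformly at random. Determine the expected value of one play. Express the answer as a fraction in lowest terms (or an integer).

E[payout] = (4/38)·1 + (5/38)·12 + (7/38)·105 + (3/38)·8 + (7/38)·5 + (12/38)·(-6) = 393/19

393/19 dollars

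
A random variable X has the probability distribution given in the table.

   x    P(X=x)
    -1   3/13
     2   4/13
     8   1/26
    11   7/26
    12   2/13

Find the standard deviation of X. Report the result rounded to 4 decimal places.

E[X] = 11/2, E[X²] = 1525/26
Var(X) = E[X²] − (E[X])² = 1525/26 − 121/4 = 1477/52
SD(X) = √(1477/52) ≈ 5.3295

5.3295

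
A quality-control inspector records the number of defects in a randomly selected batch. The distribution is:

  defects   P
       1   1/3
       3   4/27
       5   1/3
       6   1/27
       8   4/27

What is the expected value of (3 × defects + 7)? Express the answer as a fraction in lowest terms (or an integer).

E[3x+7] = (1/3)·10 + (4/27)·16 + (1/3)·22 + (1/27)·25 + (4/27)·31
     = 167/9

167/9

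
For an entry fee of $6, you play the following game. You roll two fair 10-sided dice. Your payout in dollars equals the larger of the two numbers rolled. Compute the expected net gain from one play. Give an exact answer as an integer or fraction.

Distribution of the larger of the two numbers rolled: 1 w.p. 1/100, 2 w.p. 3/100, 3 w.p. 1/20, 4 w.p. 7/100, 5 w.p. 9/100, 6 w.p. 11/100, …
E[payout] = (1/100)·1 + (3/100)·2 + (1/20)·3 + (7/100)·4 + (9/100)·5 + (11/100)·6 + (13/100)·7 + (3/20)·8 + (17/100)·9 + (19/100)·10 = 143/20
Expected profit = 143/20 − 6 = 23/20

23/20 dollars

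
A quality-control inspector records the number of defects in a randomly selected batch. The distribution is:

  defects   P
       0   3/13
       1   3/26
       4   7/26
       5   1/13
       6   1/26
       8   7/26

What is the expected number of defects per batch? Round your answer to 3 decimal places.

E[X] = (3/13)·0 + (3/26)·1 + (7/26)·4 + (1/13)·5 + (1/26)·6 + (7/26)·8
     = 103/26 ≈ 3.962

3.962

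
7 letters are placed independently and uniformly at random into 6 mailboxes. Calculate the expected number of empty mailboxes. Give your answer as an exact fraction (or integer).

Let Xⱼ=1 if mailbox j is empty. P(Xⱼ=1) = ((6-1)/6)^7 = 78125/279936.
By linearity, E[#empty] = 6·78125/279936 = 78125/46656.

78125/46656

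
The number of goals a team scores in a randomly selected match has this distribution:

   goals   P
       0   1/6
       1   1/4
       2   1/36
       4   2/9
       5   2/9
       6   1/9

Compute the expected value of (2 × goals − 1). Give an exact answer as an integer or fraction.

E[2x-1] = (1/6)·(-1) + (1/4)·1 + (1/36)·3 + (2/9)·7 + (2/9)·9 + (1/9)·11
     = 89/18

89/18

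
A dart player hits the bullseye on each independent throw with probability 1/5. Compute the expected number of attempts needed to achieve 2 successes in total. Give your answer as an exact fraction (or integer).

10

By linearity (sum of 2 independent geometric waits), E[trials] = 2/p = 2/(1/5) = 10.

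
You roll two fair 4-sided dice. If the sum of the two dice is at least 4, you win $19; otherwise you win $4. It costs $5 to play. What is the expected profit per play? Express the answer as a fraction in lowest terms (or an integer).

E[payout] = (3/16)·4 + (13/16)·19 = 259/16
Expected profit = 259/16 − 5 = 179/16

179/16 dollars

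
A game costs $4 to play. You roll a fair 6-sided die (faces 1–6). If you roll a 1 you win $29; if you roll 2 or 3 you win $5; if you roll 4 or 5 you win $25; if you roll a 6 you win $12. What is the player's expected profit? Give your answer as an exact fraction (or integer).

77/6 dollars

E[payout] = (1/3)·5 + (1/6)·12 + (1/3)·25 + (1/6)·29 = 101/6
Expected profit = 101/6 − 4 = 77/6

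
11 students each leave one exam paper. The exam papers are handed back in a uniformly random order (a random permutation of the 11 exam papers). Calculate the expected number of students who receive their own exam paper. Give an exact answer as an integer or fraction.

Let Xᵢ = 1 if person i gets their own exam paper. For each i, P(Xᵢ=1) = 1/11.
By linearity of expectation, E[X₁+…+X_11] = 11·(1/11) = 1.

1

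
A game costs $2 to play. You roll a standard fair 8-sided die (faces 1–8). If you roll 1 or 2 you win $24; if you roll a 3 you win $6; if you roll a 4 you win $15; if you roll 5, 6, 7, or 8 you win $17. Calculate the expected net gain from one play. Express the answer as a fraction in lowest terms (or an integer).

E[payout] = (1/8)·6 + (1/8)·15 + (1/2)·17 + (1/4)·24 = 137/8
Expected profit = 137/8 − 2 = 121/8

121/8 dollars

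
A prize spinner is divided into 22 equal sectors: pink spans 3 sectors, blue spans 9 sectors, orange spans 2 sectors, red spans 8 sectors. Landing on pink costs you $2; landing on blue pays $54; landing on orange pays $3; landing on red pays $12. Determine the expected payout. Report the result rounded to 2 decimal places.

$26.45

E[payout] = (3/22)·(-2) + (9/22)·54 + (2/22)·3 + (8/22)·12 = 291/11
≈ $26.45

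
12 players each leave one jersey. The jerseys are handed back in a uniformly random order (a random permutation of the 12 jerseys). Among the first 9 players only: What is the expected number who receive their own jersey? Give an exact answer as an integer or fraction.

3/4

Let Xᵢ = 1 if person i gets their own jersey. For each i, P(Xᵢ=1) = 1/12.
By linearity of expectation, E[X₁+…+X_9] = 9·(1/12) = 3/4.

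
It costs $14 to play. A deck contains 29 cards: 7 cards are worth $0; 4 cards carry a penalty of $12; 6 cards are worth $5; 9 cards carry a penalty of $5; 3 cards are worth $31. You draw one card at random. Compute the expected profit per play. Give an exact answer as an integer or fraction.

-376/29 dollars

E[payout] = (7/29)·0 + (4/29)·(-12) + (6/29)·5 + (9/29)·(-5) + (3/29)·31 = 30/29
Expected profit = 30/29 − 14 = -376/29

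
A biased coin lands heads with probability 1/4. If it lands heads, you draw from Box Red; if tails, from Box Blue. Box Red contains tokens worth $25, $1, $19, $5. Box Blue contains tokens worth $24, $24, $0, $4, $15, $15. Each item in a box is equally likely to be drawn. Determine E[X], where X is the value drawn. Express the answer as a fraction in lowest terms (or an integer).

107/8 dollars

E[X | Box Red] = (25 + 1 + 19 + 5)/4 = 25/2
E[X | Box Blue] = (24 + 24 + 0 + 4 + 15 + 15)/6 = 41/3
E[X] = (1/4)·25/2 + (3/4)·41/3 = 107/8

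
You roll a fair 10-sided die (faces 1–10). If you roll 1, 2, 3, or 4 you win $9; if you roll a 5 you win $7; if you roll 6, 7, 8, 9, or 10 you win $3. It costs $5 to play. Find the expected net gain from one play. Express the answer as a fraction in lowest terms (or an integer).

E[payout] = (1/2)·3 + (1/10)·7 + (2/5)·9 = 29/5
Expected profit = 29/5 − 5 = 4/5

4/5 dollars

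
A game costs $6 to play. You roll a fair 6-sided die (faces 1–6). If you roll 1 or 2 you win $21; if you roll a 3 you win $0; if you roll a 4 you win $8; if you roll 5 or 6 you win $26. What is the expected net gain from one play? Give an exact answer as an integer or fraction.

E[payout] = (1/6)·0 + (1/6)·8 + (1/3)·21 + (1/3)·26 = 17
Expected profit = 17 − 6 = 11

$11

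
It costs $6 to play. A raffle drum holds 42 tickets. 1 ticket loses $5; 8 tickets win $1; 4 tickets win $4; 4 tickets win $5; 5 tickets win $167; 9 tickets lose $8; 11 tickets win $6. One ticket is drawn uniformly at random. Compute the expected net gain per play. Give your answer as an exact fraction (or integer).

E[payout] = (1/42)·(-5) + (8/42)·1 + (4/42)·4 + (4/42)·5 + (5/42)·167 + (9/42)·(-8) + (11/42)·6 = 62/3
Expected profit = 62/3 − 6 = 44/3

44/3 dollars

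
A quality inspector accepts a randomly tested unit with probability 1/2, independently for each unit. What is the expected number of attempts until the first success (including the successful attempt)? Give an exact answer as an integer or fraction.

2

For a geometric distribution, E[trials] = 1/p = 1/(1/2) = 2.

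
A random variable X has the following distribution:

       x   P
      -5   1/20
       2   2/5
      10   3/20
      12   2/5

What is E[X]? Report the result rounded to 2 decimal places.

E[X] = (1/20)·(-5) + (2/5)·2 + (3/20)·10 + (2/5)·12
     = 137/20 ≈ 6.85

6.85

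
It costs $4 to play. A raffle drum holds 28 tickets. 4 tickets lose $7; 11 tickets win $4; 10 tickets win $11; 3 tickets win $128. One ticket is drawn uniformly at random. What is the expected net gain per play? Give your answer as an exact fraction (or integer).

E[payout] = (4/28)·(-7) + (11/28)·4 + (10/28)·11 + (3/28)·128 = 255/14
Expected profit = 255/14 − 4 = 199/14

199/14 dollars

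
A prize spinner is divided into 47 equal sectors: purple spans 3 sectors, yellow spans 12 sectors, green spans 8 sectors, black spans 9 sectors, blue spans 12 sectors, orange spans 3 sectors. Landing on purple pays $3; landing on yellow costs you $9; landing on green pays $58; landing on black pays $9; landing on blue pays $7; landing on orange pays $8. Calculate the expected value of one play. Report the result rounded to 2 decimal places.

E[payout] = (3/47)·3 + (12/47)·(-9) + (8/47)·58 + (9/47)·9 + (12/47)·7 + (3/47)·8 = 554/47
≈ $11.79

$11.79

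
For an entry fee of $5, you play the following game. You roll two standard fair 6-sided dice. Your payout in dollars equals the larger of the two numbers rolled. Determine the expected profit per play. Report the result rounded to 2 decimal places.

-$0.53

Distribution of the larger of the two numbers rolled: 1 w.p. 1/36, 2 w.p. 1/12, 3 w.p. 5/36, 4 w.p. 7/36, 5 w.p. 1/4, 6 w.p. 11/36
E[payout] = (1/36)·1 + (1/12)·2 + (5/36)·3 + (7/36)·4 + (1/4)·5 + (11/36)·6 = 161/36
Expected profit = 161/36 − 5 = -19/36 ≈ -$0.53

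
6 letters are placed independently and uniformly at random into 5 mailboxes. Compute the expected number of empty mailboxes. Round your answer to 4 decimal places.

Let Xⱼ=1 if mailbox j is empty. P(Xⱼ=1) = ((5-1)/5)^6 = 4096/15625.
By linearity, E[#empty] = 5·4096/15625 = 4096/3125.
≈ 1.3107

1.3107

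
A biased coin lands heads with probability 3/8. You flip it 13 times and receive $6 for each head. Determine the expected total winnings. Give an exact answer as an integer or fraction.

E[#heads] = 13·3/8 = 39/8 (linearity over flips).
E[winnings] = 6·39/8 = 117/4.

117/4 dollars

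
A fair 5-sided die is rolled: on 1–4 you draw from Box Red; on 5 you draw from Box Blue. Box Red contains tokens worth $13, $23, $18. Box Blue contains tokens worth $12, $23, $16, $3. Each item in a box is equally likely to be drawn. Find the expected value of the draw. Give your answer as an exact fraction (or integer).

171/10 dollars

E[X | Box Red] = (13 + 23 + 18)/3 = 18
E[X | Box Blue] = (12 + 23 + 16 + 3)/4 = 27/2
E[X] = (4/5)·18 + (1/5)·27/2 = 171/10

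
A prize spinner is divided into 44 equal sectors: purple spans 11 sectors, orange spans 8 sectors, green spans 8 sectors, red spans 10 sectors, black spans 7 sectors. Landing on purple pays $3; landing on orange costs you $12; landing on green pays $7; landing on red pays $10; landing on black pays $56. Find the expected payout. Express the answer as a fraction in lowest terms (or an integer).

485/44 dollars

E[payout] = (11/44)·3 + (8/44)·(-12) + (8/44)·7 + (10/44)·10 + (7/44)·56 = 485/44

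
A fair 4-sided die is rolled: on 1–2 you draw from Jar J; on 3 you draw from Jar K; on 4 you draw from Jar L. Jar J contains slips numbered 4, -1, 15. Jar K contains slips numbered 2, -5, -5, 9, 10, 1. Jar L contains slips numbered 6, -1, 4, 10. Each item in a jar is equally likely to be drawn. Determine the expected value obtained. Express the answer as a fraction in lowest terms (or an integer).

75/16

E[X | Jar J] = (4 − 1 + 15)/3 = 6
E[X | Jar K] = (2 − 5 − 5 + 9 + 10 + 1)/6 = 2
E[X | Jar L] = (6 − 1 + 4 + 10)/4 = 19/4
E[X] = (1/2)·6 + (1/4)·2 + (1/4)·19/4 = 75/16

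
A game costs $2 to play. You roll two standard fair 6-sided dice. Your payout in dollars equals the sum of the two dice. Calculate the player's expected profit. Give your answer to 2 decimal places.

$5.00

Distribution of the sum of the two dice: 2 w.p. 1/36, 3 w.p. 1/18, 4 w.p. 1/12, 5 w.p. 1/9, 6 w.p. 5/36, 7 w.p. 1/6, …
E[payout] = (1/36)·2 + (1/18)·3 + (1/12)·4 + (1/9)·5 + (5/36)·6 + (1/6)·7 + (5/36)·8 + (1/9)·9 + (1/12)·10 + (1/18)·11 + (1/36)·12 = 7
Expected profit = 7 − 2 = 5 ≈ $5.00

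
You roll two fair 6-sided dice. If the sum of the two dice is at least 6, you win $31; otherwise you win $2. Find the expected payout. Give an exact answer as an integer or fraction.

413/18 dollars

E[payout] = (5/18)·2 + (13/18)·31 = 413/18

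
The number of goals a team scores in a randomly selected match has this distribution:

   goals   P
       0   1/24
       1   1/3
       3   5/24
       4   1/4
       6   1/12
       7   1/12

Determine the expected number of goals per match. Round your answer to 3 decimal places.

E[X] = (1/24)·0 + (1/3)·1 + (5/24)·3 + (1/4)·4 + (1/12)·6 + (1/12)·7
     = 73/24 ≈ 3.042

3.042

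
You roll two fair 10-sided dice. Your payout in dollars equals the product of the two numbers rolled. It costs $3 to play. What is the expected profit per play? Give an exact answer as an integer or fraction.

109/4 dollars

Distribution of the product of the two numbers rolled: 1 w.p. 1/100, 2 w.p. 1/50, 3 w.p. 1/50, 4 w.p. 3/100, 5 w.p. 1/50, 6 w.p. 1/25, …
E[payout] = (1/100)·1 + (1/50)·2 + (1/50)·3 + (3/100)·4 + (1/50)·5 + (1/25)·6 + (1/50)·7 + (1/25)·8 + (3/100)·9 + (1/25)·10 + (1/25)·12 + (1/50)·14 + (1/50)·15 + (3/100)·16 + (1/25)·18 + (1/25)·20 + (1/50)·21 + (1/25)·24 + (1/100)·25 + (1/50)·27 + (1/50)·28 + (1/25)·30 + (1/50)·32 + (1/50)·35 + (3/100)·36 + (1/25)·40 + (1/50)·42 + (1/50)·45 + (1/50)·48 + (1/100)·49 + (1/50)·50 + (1/50)·54 + (1/50)·56 + (1/50)·60 + (1/50)·63 + (1/100)·64 + (1/50)·70 + (1/50)·72 + (1/50)·80 + (1/100)·81 + (1/50)·90 + (1/100)·100 = 121/4
Expected profit = 121/4 − 3 = 109/4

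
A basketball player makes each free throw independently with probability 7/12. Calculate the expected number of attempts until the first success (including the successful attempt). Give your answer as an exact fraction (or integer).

12/7

For a geometric distribution, E[trials] = 1/p = 1/(7/12) = 12/7.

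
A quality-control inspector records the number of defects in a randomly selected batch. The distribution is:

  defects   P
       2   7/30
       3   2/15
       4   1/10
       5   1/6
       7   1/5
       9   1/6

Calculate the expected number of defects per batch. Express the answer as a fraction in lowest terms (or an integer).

E[X] = (7/30)·2 + (2/15)·3 + (1/10)·4 + (1/6)·5 + (1/5)·7 + (1/6)·9
     = 5

5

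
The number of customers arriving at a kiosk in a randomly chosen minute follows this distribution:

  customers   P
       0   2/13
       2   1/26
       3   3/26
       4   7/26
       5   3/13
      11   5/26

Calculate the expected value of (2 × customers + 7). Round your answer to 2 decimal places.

E[2x+7] = (2/13)·7 + (1/26)·11 + (3/26)·13 + (7/26)·15 + (3/13)·17 + (5/26)·29
     = 215/13 ≈ 16.54

16.54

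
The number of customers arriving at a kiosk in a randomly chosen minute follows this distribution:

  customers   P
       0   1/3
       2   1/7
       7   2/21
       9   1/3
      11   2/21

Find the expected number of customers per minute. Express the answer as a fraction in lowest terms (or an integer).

5

E[X] = (1/3)·0 + (1/7)·2 + (2/21)·7 + (1/3)·9 + (2/21)·11
     = 5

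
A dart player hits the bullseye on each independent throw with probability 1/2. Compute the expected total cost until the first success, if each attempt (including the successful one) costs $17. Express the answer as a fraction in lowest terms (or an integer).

E[#attempts] = 1/p = 2; E[cost] = 17·2 = 34.

$34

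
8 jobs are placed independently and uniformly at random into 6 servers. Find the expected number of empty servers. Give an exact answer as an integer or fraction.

Let Xⱼ=1 if server j is empty. P(Xⱼ=1) = ((6-1)/6)^8 = 390625/1679616.
By linearity, E[#empty] = 6·390625/1679616 = 390625/279936.

390625/279936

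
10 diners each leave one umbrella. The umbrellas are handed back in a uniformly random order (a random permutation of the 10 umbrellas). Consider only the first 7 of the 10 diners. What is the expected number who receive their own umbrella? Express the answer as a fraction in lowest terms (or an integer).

7/10

Let Xᵢ = 1 if person i gets their own umbrella. For each i, P(Xᵢ=1) = 1/10.
By linearity of expectation, E[X₁+…+X_7] = 7·(1/10) = 7/10.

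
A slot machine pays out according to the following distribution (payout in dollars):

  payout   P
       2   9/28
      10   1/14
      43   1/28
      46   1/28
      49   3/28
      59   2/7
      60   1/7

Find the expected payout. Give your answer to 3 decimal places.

E[X] = (9/28)·2 + (1/14)·10 + (1/28)·43 + (1/28)·46 + (3/28)·49 + (2/7)·59 + (1/7)·60
     = 493/14 ≈ 35.214

$35.214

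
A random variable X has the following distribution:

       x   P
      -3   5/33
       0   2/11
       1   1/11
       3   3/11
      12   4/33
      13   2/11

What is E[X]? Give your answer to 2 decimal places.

E[X] = (5/33)·(-3) + (2/11)·0 + (1/11)·1 + (3/11)·3 + (4/33)·12 + (2/11)·13
     = 47/11 ≈ 4.27

4.27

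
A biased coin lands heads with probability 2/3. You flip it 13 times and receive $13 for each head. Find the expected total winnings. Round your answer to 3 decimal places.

E[#heads] = 13·2/3 = 26/3 (linearity over flips).
E[winnings] = 13·26/3 = 338/3.
≈ 112.667

$112.667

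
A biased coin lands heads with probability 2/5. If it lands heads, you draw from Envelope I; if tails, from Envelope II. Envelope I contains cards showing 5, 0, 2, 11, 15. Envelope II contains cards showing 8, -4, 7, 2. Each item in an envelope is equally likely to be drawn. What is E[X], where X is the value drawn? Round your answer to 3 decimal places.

4.590

E[X | Envelope I] = (5 + 0 + 2 + 11 + 15)/5 = 33/5
E[X | Envelope II] = (8 − 4 + 7 + 2)/4 = 13/4
E[X] = (2/5)·33/5 + (3/5)·13/4 = 459/100 ≈ 4.590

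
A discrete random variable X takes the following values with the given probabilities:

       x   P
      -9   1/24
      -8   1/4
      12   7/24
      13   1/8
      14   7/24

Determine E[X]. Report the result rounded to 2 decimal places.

E[X] = (1/24)·(-9) + (1/4)·(-8) + (7/24)·12 + (1/8)·13 + (7/24)·14
     = 41/6 ≈ 6.83

6.83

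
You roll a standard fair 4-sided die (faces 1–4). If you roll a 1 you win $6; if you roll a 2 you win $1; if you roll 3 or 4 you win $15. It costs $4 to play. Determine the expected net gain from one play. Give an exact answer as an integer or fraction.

E[payout] = (1/4)·1 + (1/4)·6 + (1/2)·15 = 37/4
Expected profit = 37/4 − 4 = 21/4

21/4 dollars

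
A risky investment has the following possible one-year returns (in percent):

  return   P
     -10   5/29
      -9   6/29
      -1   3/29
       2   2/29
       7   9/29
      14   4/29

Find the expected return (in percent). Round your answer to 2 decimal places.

E[X] = (5/29)·(-10) + (6/29)·(-9) + (3/29)·(-1) + (2/29)·2 + (9/29)·7 + (4/29)·14
     = 16/29 ≈ 0.55

0.55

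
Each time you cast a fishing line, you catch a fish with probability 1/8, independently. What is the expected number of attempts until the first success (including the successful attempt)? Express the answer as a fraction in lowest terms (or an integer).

8

For a geometric distribution, E[trials] = 1/p = 1/(1/8) = 8.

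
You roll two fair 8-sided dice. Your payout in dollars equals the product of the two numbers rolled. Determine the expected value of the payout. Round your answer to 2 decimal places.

$20.25

Distribution of the product of the two numbers rolled: 1 w.p. 1/64, 2 w.p. 1/32, 3 w.p. 1/32, 4 w.p. 3/64, 5 w.p. 1/32, 6 w.p. 1/16, …
E[payout] = (1/64)·1 + (1/32)·2 + (1/32)·3 + (3/64)·4 + (1/32)·5 + (1/16)·6 + (1/32)·7 + (1/16)·8 + (1/64)·9 + (1/32)·10 + (1/16)·12 + (1/32)·14 + (1/32)·15 + (3/64)·16 + (1/32)·18 + (1/32)·20 + (1/32)·21 + (1/16)·24 + (1/64)·25 + (1/32)·28 + (1/32)·30 + (1/32)·32 + (1/32)·35 + (1/64)·36 + (1/32)·40 + (1/32)·42 + (1/32)·48 + (1/64)·49 + (1/32)·56 + (1/64)·64 = 81/4
≈ $20.25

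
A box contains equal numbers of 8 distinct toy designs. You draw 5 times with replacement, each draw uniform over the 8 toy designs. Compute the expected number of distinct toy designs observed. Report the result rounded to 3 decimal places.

3.897

Let Xⱼ=1 if type j appears at least once. P(Xⱼ=1) = 1 − ((8−1)/8)^5 = 15961/32768.
E[#distinct] = 8·15961/32768 = 15961/4096.
≈ 3.897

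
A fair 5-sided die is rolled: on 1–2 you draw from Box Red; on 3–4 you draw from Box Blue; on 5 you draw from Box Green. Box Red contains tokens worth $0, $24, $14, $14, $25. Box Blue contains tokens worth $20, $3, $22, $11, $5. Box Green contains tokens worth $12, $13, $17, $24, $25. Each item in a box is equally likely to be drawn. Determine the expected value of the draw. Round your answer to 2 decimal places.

E[X | Box Red] = (0 + 24 + 14 + 14 + 25)/5 = 77/5
E[X | Box Blue] = (20 + 3 + 22 + 11 + 5)/5 = 61/5
E[X | Box Green] = (12 + 13 + 17 + 24 + 25)/5 = 91/5
E[X] = (2/5)·77/5 + (2/5)·61/5 + (1/5)·91/5 = 367/25 ≈ 14.68

$14.68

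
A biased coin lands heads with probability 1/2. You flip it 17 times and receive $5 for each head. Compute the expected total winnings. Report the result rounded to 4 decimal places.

E[#heads] = 17·1/2 = 17/2 (linearity over flips).
E[winnings] = 5·17/2 = 85/2.
≈ 42.5000

$42.5000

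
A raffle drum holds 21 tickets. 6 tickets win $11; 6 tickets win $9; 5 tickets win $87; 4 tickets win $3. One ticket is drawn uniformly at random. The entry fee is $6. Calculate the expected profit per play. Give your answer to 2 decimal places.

$21.00

E[payout] = (6/21)·11 + (6/21)·9 + (5/21)·87 + (4/21)·3 = 27
Expected profit = 27 − 6 = 21 ≈ $21.00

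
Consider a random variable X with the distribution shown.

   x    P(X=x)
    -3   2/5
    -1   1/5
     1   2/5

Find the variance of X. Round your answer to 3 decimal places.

3.200

E[X] = (2/5)·(-3) + (1/5)·(-1) + (2/5)·1 = -1
E[X²] = (2/5)·9 + (1/5)·1 + (2/5)·1 = 21/5
Var(X) = 21/5 − (-1)² = 16/5 ≈ 3.200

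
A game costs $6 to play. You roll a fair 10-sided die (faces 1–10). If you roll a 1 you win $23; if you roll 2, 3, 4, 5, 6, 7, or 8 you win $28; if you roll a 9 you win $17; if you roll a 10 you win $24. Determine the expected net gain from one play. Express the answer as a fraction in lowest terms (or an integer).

E[payout] = (1/10)·17 + (1/10)·23 + (1/10)·24 + (7/10)·28 = 26
Expected profit = 26 − 6 = 20

$20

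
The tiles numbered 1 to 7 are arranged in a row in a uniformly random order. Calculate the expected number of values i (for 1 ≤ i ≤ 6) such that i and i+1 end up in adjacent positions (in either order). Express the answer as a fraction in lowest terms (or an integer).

12/7

For each i ∈ {1,…,6}, let Xᵢ = 1 if i and i+1 are adjacent. P(Xᵢ=1) = 2·(7−1)!/7! = 2/7.
By linearity, E[ΣXᵢ] = (6)·(2/7) = 12/7.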